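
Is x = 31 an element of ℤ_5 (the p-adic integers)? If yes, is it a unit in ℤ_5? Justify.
x ∈ ℤ_5^× (unit); v_5(x) = 0

ℤ_5 = {x ∈ ℚ_5 : v_5(x) ≥ 0} and ℤ_5^× = {x ∈ ℤ_5 : v_5(x) = 0}. Here v_5(31) = v_5(num) − v_5(den) = 0; compare against these criteria.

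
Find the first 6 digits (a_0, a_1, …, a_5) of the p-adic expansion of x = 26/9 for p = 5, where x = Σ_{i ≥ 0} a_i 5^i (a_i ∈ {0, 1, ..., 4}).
(a_0, …, a_5) = (4, 2, 4, 3, 2, 0)

v_5(26/9) = 0 (numerator and denominator both coprime to 5), so x ∈ ℤ_5^×. Compute digits iteratively via a_i = x_i mod 5, x_{i+1} = (x_i − a_i)/5, with x_0 = x:
  x_0 = 26/9;  a_0 = 4;  x_1 = (x_0 − 4)/5 = -2/9
  x_1 = -2/9;  a_1 = 2;  x_2 = (x_1 − 2)/5 = -4/9
  x_2 = -4/9;  a_2 = 4;  x_3 = (x_2 − 4)/5 = -8/9
  x_3 = -8/9;  a_3 = 3;  x_4 = (x_3 − 3)/5 = -7/9
  x_4 = -7/9;  a_4 = 2;  x_5 = (x_4 − 2)/5 = -5/9
  x_5 = -5/9;  a_5 = 0;  x_6 = (x_5 − 0)/5 = -1/9
Digits: (4, 2, 4, 3, 2, 0).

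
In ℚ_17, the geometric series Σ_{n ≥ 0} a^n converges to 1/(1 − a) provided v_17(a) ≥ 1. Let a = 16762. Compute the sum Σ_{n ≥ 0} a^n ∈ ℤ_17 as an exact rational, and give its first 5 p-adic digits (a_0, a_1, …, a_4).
Σ a^n = 1/(1 − a) = -1/16761;  first 5 digits = (1, 0, 7, 3, 15)

v_17(a) = 2 ≥ 1, so the series converges in ℤ_17 to 1/(1 − a) = 1/(1 − 16762) = -1/16761. Expand this rational in ℤ_17: compute digits iteratively via d_i = x_i mod 17, x_{i+1} = (x_i − d_i)/17. The first 5 digits are (1, 0, 7, 3, 15).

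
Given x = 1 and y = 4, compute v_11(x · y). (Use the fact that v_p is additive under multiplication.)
v_11(4) = 0

v_p(x) = 0 (factor: 1 = 11^0 · 1); v_p(y) = 0 (factor: 4 = 11^0 · 4). Additivity: v_p(xy) = v_p(x) + v_p(y) = 0 + 0 = 0. (Direct check: xy = 4 = 11^0 · (4).)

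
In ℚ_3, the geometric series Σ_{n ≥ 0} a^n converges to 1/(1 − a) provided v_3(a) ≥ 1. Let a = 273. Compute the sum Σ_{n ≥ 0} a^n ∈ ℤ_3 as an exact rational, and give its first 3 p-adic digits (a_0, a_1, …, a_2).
Σ a^n = 1/(1 − a) = -1/272;  first 3 digits = (1, 1, 1)

v_3(a) = 1 ≥ 1, so the series converges in ℤ_3 to 1/(1 − a) = 1/(1 − 273) = -1/272. Expand this rational in ℤ_3: compute digits iteratively via d_i = x_i mod 3, x_{i+1} = (x_i − d_i)/3. The first 3 digits are (1, 1, 1).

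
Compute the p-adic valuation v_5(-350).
v_5(-350) = 2

v_5(n) is the largest exponent k such that 5^k divides n. Factor out: -350 = -5^2 · 14. (Sign doesn't affect v_p.) So v_5(-350) = 2.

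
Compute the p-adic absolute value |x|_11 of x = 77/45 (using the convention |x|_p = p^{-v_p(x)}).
|77/45|_11 = 1/11

Step 1 — compute v_11(x) by factoring powers of 11 out of the numerator and denominator: v_11(77/45) = 1. Step 2 — apply |x|_p = p^{-v_p(x)} = 11^{-1} = 1/11.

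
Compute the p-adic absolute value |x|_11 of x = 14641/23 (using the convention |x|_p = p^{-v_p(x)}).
|14641/23|_11 = 1/14641

Step 1 — compute v_11(x) by factoring powers of 11 out of the numerator and denominator: v_11(14641/23) = 4. Step 2 — apply |x|_p = p^{-v_p(x)} = 11^{-4} = 1/14641.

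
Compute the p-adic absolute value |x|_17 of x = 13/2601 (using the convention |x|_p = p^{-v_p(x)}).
|13/2601|_17 = 289

Step 1 — compute v_17(x) by factoring powers of 17 out of the numerator and denominator: v_17(13/2601) = -2. Step 2 — apply |x|_p = p^{-v_p(x)} = 17^{2} = 289.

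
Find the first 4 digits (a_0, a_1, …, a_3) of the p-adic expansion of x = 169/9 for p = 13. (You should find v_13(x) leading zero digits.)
(a_0, …, a_3) = (0, 0, 3, 7)

v_13(169/9) = 2, so a_0 = ... = a_1 = 0. Factor out: x = 13^2 · u with u = 1/9 a unit in ℤ_13. Expand u iteratively via a_{v+i} = u_i mod 13, u_{i+1} = (u_i − a_{v+i})/13:
  u_0 = 1/9;  a_2 = 3;  u_1 = (u_0 − 3)/13 = -2/9
  u_1 = -2/9;  a_3 = 7;  u_2 = (u_1 − 7)/13 = -5/9
Digits: (0, 0, 3, 7).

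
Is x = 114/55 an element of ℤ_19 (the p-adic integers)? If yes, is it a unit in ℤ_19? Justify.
x ∈ ℤ_19 but not a unit; v_19(x) = 1 > 0

ℤ_19 = {x ∈ ℚ_19 : v_19(x) ≥ 0} and ℤ_19^× = {x ∈ ℤ_19 : v_19(x) = 0}. Here v_19(114/55) = v_19(num) − v_19(den) = 1; compare against these criteria.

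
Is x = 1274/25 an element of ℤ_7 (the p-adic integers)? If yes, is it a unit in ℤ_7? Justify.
x ∈ ℤ_7 but not a unit; v_7(x) = 2 > 0

ℤ_7 = {x ∈ ℚ_7 : v_7(x) ≥ 0} and ℤ_7^× = {x ∈ ℤ_7 : v_7(x) = 0}. Here v_7(1274/25) = v_7(num) − v_7(den) = 2; compare against these criteria.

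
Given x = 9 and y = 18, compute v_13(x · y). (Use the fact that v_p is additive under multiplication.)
v_13(162) = 0

v_p(x) = 0 (factor: 9 = 13^0 · 9); v_p(y) = 0 (factor: 18 = 13^0 · 18). Additivity: v_p(xy) = v_p(x) + v_p(y) = 0 + 0 = 0. (Direct check: xy = 162 = 13^0 · (162).)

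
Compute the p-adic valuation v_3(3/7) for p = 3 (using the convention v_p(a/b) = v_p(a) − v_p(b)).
v_3(3/7) = 1

Factor powers of 3 from the numerator and denominator of the reduced fraction: 3 = 3^1 · 1 and 7 = 3^0 · 7. Apply v_p(a/b) = v_p(a) − v_p(b): v_3(3/7) = 1 − 0 = 1.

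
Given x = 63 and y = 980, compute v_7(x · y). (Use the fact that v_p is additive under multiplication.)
v_7(61740) = 3

v_p(x) = 1 (factor: 63 = 7^1 · 9); v_p(y) = 2 (factor: 980 = 7^2 · 20). Additivity: v_p(xy) = v_p(x) + v_p(y) = 1 + 2 = 3. (Direct check: xy = 61740 = 7^3 · (180).)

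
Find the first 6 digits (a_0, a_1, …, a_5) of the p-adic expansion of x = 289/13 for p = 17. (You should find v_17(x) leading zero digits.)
(a_0, …, a_5) = (0, 0, 4, 5, 1, 13)

v_17(289/13) = 2, so a_0 = ... = a_1 = 0. Factor out: x = 17^2 · u with u = 1/13 a unit in ℤ_17. Expand u iteratively via a_{v+i} = u_i mod 17, u_{i+1} = (u_i − a_{v+i})/17:
  u_0 = 1/13;  a_2 = 4;  u_1 = (u_0 − 4)/17 = -3/13
  u_1 = -3/13;  a_3 = 5;  u_2 = (u_1 − 5)/17 = -4/13
  u_2 = -4/13;  a_4 = 1;  u_3 = (u_2 − 1)/17 = -1/13
  u_3 = -1/13;  a_5 = 13;  u_4 = (u_3 − 13)/17 = -10/13
Digits: (0, 0, 4, 5, 1, 13).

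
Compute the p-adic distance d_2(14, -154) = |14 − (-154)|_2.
d_2(14, -154) = 1/8

Step 1 — x − y = 14 − (-154) = 168. Step 2 — v_2(168) = 3 (factor: 168 = (2^3 · 21); the sign does not affect v_p). Step 3 — |x − y|_2 = 2^{-3} = 1/8.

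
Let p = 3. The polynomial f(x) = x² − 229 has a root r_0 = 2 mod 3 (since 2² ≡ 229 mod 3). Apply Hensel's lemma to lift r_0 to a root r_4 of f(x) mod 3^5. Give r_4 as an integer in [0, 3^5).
r_4 = 38 (mod 243)

Hensel's recurrence: r_{i+1} = r_i − f(r_i)·(f′(r_i))^{-1} mod 3^{i+2}, with f′(x) = 2x. Iterate:
  r_0 = 2 (mod 3)
  r_1 = 2 (mod 9)
  r_2 = 11 (mod 27)
  r_3 = 38 (mod 81)
  r_4 = 38 (mod 243)
Final: r_4 = 38, and one checks f(r_4) ≡ 0 mod 3^5.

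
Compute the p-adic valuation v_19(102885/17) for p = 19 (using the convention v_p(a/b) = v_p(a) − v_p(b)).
v_19(102885/17) = 3

Factor powers of 19 from the numerator and denominator of the reduced fraction: 102885 = 19^3 · 15 and 17 = 19^0 · 17. Apply v_p(a/b) = v_p(a) − v_p(b): v_19(102885/17) = 3 − 0 = 3.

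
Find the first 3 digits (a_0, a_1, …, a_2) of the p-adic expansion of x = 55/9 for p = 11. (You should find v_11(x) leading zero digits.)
(a_0, …, a_2) = (0, 3, 1)

v_11(55/9) = 1, so a_0 = ... = a_0 = 0. Factor out: x = 11^1 · u with u = 5/9 a unit in ℤ_11. Expand u iteratively via a_{v+i} = u_i mod 11, u_{i+1} = (u_i − a_{v+i})/11:
  u_0 = 5/9;  a_1 = 3;  u_1 = (u_0 − 3)/11 = -2/9
  u_1 = -2/9;  a_2 = 1;  u_2 = (u_1 − 1)/11 = -1/9
Digits: (0, 3, 1).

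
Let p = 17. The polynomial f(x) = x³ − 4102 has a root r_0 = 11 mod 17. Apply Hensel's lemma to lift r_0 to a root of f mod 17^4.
r_3 = 2833 (mod 83521)

Hensel: r_{i+1} = r_i − f(r_i)/f′(r_i) mod 17^{i+2}, where f′(x) = 3x². Iterate:
  r_0 = 11 (mod 17)
  r_1 = 232 (mod 289)
  r_2 = 2833 (mod 4913)
  r_3 = 2833 (mod 83521)
Final: r = 2833 with f(r) ≡ 0 mod 17^4.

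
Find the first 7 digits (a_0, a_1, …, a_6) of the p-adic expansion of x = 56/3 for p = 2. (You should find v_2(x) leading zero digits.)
(a_0, …, a_6) = (0, 0, 0, 1, 0, 1, 1)

v_2(56/3) = 3, so a_0 = ... = a_2 = 0. Factor out: x = 2^3 · u with u = 7/3 a unit in ℤ_2. Expand u iteratively via a_{v+i} = u_i mod 2, u_{i+1} = (u_i − a_{v+i})/2:
  u_0 = 7/3;  a_3 = 1;  u_1 = (u_0 − 1)/2 = 2/3
  u_1 = 2/3;  a_4 = 0;  u_2 = (u_1 − 0)/2 = 1/3
  u_2 = 1/3;  a_5 = 1;  u_3 = (u_2 − 1)/2 = -1/3
  u_3 = -1/3;  a_6 = 1;  u_4 = (u_3 − 1)/2 = -2/3
Digits: (0, 0, 0, 1, 0, 1, 1).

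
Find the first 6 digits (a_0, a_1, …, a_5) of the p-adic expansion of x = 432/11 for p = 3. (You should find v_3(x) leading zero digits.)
(a_0, …, a_5) = (0, 0, 0, 2, 2, 2)

v_3(432/11) = 3, so a_0 = ... = a_2 = 0. Factor out: x = 3^3 · u with u = 16/11 a unit in ℤ_3. Expand u iteratively via a_{v+i} = u_i mod 3, u_{i+1} = (u_i − a_{v+i})/3:
  u_0 = 16/11;  a_3 = 2;  u_1 = (u_0 − 2)/3 = -2/11
  u_1 = -2/11;  a_4 = 2;  u_2 = (u_1 − 2)/3 = -8/11
  u_2 = -8/11;  a_5 = 2;  u_3 = (u_2 − 2)/3 = -10/11
Digits: (0, 0, 0, 2, 2, 2).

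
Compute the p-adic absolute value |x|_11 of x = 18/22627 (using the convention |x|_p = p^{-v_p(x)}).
|18/22627|_11 = 1331

Step 1 — compute v_11(x) by factoring powers of 11 out of the numerator and denominator: v_11(18/22627) = -3. Step 2 — apply |x|_p = p^{-v_p(x)} = 11^{3} = 1331.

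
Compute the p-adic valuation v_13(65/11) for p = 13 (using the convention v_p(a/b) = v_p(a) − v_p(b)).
v_13(65/11) = 1

Factor powers of 13 from the numerator and denominator of the reduced fraction: 65 = 13^1 · 5 and 11 = 13^0 · 11. Apply v_p(a/b) = v_p(a) − v_p(b): v_13(65/11) = 1 − 0 = 1.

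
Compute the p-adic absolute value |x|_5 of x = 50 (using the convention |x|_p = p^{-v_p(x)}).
|50|_5 = 1/25

Step 1 — compute v_5(x) by factoring powers of 5 out of the numerator and denominator: v_5(50) = 2. Step 2 — apply |x|_p = p^{-v_p(x)} = 5^{-2} = 1/25.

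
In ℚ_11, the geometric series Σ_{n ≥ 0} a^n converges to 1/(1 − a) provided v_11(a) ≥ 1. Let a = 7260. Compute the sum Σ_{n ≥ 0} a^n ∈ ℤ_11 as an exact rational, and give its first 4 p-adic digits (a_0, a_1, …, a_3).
Σ a^n = 1/(1 − a) = -1/7259;  first 4 digits = (1, 0, 5, 5)

v_11(a) = 2 ≥ 1, so the series converges in ℤ_11 to 1/(1 − a) = 1/(1 − 7260) = -1/7259. Expand this rational in ℤ_11: compute digits iteratively via d_i = x_i mod 11, x_{i+1} = (x_i − d_i)/11. The first 4 digits are (1, 0, 5, 5).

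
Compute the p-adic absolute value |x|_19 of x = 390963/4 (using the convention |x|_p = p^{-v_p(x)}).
|390963/4|_19 = 1/130321

Step 1 — compute v_19(x) by factoring powers of 19 out of the numerator and denominator: v_19(390963/4) = 4. Step 2 — apply |x|_p = p^{-v_p(x)} = 19^{-4} = 1/130321.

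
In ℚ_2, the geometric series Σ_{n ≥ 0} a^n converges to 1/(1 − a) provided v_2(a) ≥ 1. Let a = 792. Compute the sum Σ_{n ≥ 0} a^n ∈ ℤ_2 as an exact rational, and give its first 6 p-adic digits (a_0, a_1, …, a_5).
Σ a^n = 1/(1 − a) = -1/791;  first 6 digits = (1, 0, 0, 1, 1, 0)

v_2(a) = 3 ≥ 1, so the series converges in ℤ_2 to 1/(1 − a) = 1/(1 − 792) = -1/791. Expand this rational in ℤ_2: compute digits iteratively via d_i = x_i mod 2, x_{i+1} = (x_i − d_i)/2. The first 6 digits are (1, 0, 0, 1, 1, 0).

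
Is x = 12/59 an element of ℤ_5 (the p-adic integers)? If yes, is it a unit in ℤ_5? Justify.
x ∈ ℤ_5^× (unit); v_5(x) = 0

ℤ_5 = {x ∈ ℚ_5 : v_5(x) ≥ 0} and ℤ_5^× = {x ∈ ℤ_5 : v_5(x) = 0}. Here v_5(12/59) = v_5(num) − v_5(den) = 0; compare against these criteria.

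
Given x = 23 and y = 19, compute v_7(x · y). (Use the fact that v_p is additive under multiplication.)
v_7(437) = 0

v_p(x) = 0 (factor: 23 = 7^0 · 23); v_p(y) = 0 (factor: 19 = 7^0 · 19). Additivity: v_p(xy) = v_p(x) + v_p(y) = 0 + 0 = 0. (Direct check: xy = 437 = 7^0 · (437).)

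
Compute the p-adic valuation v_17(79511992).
v_17(79511992) = 5

v_17(n) is the largest exponent k such that 17^k divides n. Factor out: 79511992 = 17^5 · 56. (Sign doesn't affect v_p.) So v_17(79511992) = 5.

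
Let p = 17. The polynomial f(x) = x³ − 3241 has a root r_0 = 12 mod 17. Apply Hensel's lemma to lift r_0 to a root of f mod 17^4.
r_3 = 18848 (mod 83521)

Hensel: r_{i+1} = r_i − f(r_i)/f′(r_i) mod 17^{i+2}, where f′(x) = 3x². Iterate:
  r_0 = 12 (mod 17)
  r_1 = 63 (mod 289)
  r_2 = 4109 (mod 4913)
  r_3 = 18848 (mod 83521)
Final: r = 18848 with f(r) ≡ 0 mod 17^4.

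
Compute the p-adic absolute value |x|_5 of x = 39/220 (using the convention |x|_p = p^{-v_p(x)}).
|39/220|_5 = 5

Step 1 — compute v_5(x) by factoring powers of 5 out of the numerator and denominator: v_5(39/220) = -1. Step 2 — apply |x|_p = p^{-v_p(x)} = 5^{1} = 5.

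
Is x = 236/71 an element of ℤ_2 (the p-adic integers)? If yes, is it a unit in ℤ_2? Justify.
x ∈ ℤ_2 but not a unit; v_2(x) = 2 > 0

ℤ_2 = {x ∈ ℚ_2 : v_2(x) ≥ 0} and ℤ_2^× = {x ∈ ℤ_2 : v_2(x) = 0}. Here v_2(236/71) = v_2(num) − v_2(den) = 2; compare against these criteria.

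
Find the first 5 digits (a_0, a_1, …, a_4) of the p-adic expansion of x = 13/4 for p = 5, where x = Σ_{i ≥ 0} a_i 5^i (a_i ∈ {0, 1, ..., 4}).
(a_0, …, a_4) = (2, 4, 3, 3, 3)

v_5(13/4) = 0 (numerator and denominator both coprime to 5), so x ∈ ℤ_5^×. Compute digits iteratively via a_i = x_i mod 5, x_{i+1} = (x_i − a_i)/5, with x_0 = x:
  x_0 = 13/4;  a_0 = 2;  x_1 = (x_0 − 2)/5 = 1/4
  x_1 = 1/4;  a_1 = 4;  x_2 = (x_1 − 4)/5 = -3/4
  x_2 = -3/4;  a_2 = 3;  x_3 = (x_2 − 3)/5 = -3/4
  x_3 = -3/4;  a_3 = 3;  x_4 = (x_3 − 3)/5 = -3/4
  x_4 = -3/4;  a_4 = 3;  x_5 = (x_4 − 3)/5 = -3/4
Digits: (2, 4, 3, 3, 3).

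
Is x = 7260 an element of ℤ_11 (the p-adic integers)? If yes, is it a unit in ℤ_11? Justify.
x ∈ ℤ_11 but not a unit; v_11(x) = 2 > 0

ℤ_11 = {x ∈ ℚ_11 : v_11(x) ≥ 0} and ℤ_11^× = {x ∈ ℤ_11 : v_11(x) = 0}. Here v_11(7260) = v_11(num) − v_11(den) = 2; compare against these criteria.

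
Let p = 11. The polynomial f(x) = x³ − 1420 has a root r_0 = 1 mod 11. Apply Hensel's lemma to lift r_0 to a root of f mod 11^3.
r_2 = 353 (mod 1331)

Hensel: r_{i+1} = r_i − f(r_i)/f′(r_i) mod 11^{i+2}, where f′(x) = 3x². Iterate:
  r_0 = 1 (mod 11)
  r_1 = 111 (mod 121)
  r_2 = 353 (mod 1331)
Final: r = 353 with f(r) ≡ 0 mod 11^3.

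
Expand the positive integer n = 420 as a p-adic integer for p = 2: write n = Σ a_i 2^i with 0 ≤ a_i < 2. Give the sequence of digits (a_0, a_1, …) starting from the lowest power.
(a_0, a_1, …) = (0, 0, 1, 0, 0, 1, 0, 1, 1)

Repeated division by 2 gives the digits low-to-high: 420 = 1·2^2 + 1·2^5 + 1·2^7 + 1·2^8. Digit sequence: (0, 0, 1, 0, 0, 1, 0, 1, 1).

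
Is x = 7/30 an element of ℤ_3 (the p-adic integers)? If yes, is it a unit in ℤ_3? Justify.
x ∉ ℤ_3 (v_3(x) = -1 < 0)

ℤ_3 = {x ∈ ℚ_3 : v_3(x) ≥ 0} and ℤ_3^× = {x ∈ ℤ_3 : v_3(x) = 0}. Here v_3(7/30) = v_3(num) − v_3(den) = -1; compare against these criteria.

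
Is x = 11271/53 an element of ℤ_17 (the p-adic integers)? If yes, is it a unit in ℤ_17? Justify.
x ∈ ℤ_17 but not a unit; v_17(x) = 2 > 0

ℤ_17 = {x ∈ ℚ_17 : v_17(x) ≥ 0} and ℤ_17^× = {x ∈ ℤ_17 : v_17(x) = 0}. Here v_17(11271/53) = v_17(num) − v_17(den) = 2; compare against these criteria.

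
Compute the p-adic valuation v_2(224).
v_2(224) = 5

v_2(n) is the largest exponent k such that 2^k divides n. Factor out: 224 = 2^5 · 7. (Sign doesn't affect v_p.) So v_2(224) = 5.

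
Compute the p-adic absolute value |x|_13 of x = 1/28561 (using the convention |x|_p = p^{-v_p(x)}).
|1/28561|_13 = 28561

Step 1 — compute v_13(x) by factoring powers of 13 out of the numerator and denominator: v_13(1/28561) = -4. Step 2 — apply |x|_p = p^{-v_p(x)} = 13^{4} = 28561.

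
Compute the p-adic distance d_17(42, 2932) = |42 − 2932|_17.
d_17(42, 2932) = 1/289

Step 1 — x − y = 42 − 2932 = -2890. Step 2 — v_17(-2890) = 2 (factor: -2890 = −(17^2 · 10); the sign does not affect v_p). Step 3 — |x − y|_17 = 17^{-2} = 1/289.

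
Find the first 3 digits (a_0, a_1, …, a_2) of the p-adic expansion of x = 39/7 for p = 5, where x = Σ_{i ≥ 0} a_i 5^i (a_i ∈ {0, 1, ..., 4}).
(a_0, …, a_2) = (2, 0, 3)

v_5(39/7) = 0 (numerator and denominator both coprime to 5), so x ∈ ℤ_5^×. Compute digits iteratively via a_i = x_i mod 5, x_{i+1} = (x_i − a_i)/5, with x_0 = x:
  x_0 = 39/7;  a_0 = 2;  x_1 = (x_0 − 2)/5 = 5/7
  x_1 = 5/7;  a_1 = 0;  x_2 = (x_1 − 0)/5 = 1/7
  x_2 = 1/7;  a_2 = 3;  x_3 = (x_2 − 3)/5 = -4/7
Digits: (2, 0, 3).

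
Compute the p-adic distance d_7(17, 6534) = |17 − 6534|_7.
d_7(17, 6534) = 1/343

Step 1 — x − y = 17 − 6534 = -6517. Step 2 — v_7(-6517) = 3 (factor: -6517 = −(7^3 · 19); the sign does not affect v_p). Step 3 — |x − y|_7 = 7^{-3} = 1/343.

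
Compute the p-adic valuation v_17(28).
v_17(28) = 0

v_17(n) is the largest exponent k such that 17^k divides n. Factor out: 28 = 17^0 · 28. (Sign doesn't affect v_p.) So v_17(28) = 0.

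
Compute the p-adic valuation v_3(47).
v_3(47) = 0

v_3(n) is the largest exponent k such that 3^k divides n. Factor out: 47 = 3^0 · 47. (Sign doesn't affect v_p.) So v_3(47) = 0.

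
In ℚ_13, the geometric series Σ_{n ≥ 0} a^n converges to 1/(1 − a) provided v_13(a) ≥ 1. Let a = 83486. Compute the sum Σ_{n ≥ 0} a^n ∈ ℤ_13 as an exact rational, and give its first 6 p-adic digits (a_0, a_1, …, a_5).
Σ a^n = 1/(1 − a) = -1/83485;  first 6 digits = (1, 0, 0, 12, 2, 0)

v_13(a) = 3 ≥ 1, so the series converges in ℤ_13 to 1/(1 − a) = 1/(1 − 83486) = -1/83485. Expand this rational in ℤ_13: compute digits iteratively via d_i = x_i mod 13, x_{i+1} = (x_i − d_i)/13. The first 6 digits are (1, 0, 0, 12, 2, 0).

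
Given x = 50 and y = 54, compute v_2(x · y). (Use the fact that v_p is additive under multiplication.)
v_2(2700) = 2

v_p(x) = 1 (factor: 50 = 2^1 · 25); v_p(y) = 1 (factor: 54 = 2^1 · 27). Additivity: v_p(xy) = v_p(x) + v_p(y) = 1 + 1 = 2. (Direct check: xy = 2700 = 2^2 · (675).)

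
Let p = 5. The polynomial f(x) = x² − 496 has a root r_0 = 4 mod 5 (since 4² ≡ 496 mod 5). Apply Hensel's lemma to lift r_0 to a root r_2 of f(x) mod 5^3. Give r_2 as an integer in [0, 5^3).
r_2 = 114 (mod 125)

Hensel's recurrence: r_{i+1} = r_i − f(r_i)·(f′(r_i))^{-1} mod 5^{i+2}, with f′(x) = 2x. Iterate:
  r_0 = 4 (mod 5)
  r_1 = 14 (mod 25)
  r_2 = 114 (mod 125)
Final: r_2 = 114, and one checks f(r_2) ≡ 0 mod 5^3.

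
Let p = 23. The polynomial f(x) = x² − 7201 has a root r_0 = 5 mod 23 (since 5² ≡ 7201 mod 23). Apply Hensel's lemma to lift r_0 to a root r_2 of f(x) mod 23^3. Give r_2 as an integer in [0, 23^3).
r_2 = 11620 (mod 12167)

Hensel's recurrence: r_{i+1} = r_i − f(r_i)·(f′(r_i))^{-1} mod 23^{i+2}, with f′(x) = 2x. Iterate:
  r_0 = 5 (mod 23)
  r_1 = 511 (mod 529)
  r_2 = 11620 (mod 12167)
Final: r_2 = 11620, and one checks f(r_2) ≡ 0 mod 23^3.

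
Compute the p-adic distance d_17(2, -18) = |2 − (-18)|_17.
d_17(2, -18) = 1

Step 1 — x − y = 2 − (-18) = 20. Step 2 — v_17(20) = 0 (factor: 20 = (17^0 · 20); the sign does not affect v_p). Step 3 — |x − y|_17 = 17^{0} = 1.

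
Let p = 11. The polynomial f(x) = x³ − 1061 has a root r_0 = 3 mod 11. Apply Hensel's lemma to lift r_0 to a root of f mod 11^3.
r_2 = 839 (mod 1331)

Hensel: r_{i+1} = r_i − f(r_i)/f′(r_i) mod 11^{i+2}, where f′(x) = 3x². Iterate:
  r_0 = 3 (mod 11)
  r_1 = 113 (mod 121)
  r_2 = 839 (mod 1331)
Final: r = 839 with f(r) ≡ 0 mod 11^3.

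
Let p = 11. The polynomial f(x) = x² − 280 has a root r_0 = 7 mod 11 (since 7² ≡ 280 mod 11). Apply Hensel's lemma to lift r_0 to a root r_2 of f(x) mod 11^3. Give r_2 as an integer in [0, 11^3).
r_2 = 931 (mod 1331)

Hensel's recurrence: r_{i+1} = r_i − f(r_i)·(f′(r_i))^{-1} mod 11^{i+2}, with f′(x) = 2x. Iterate:
  r_0 = 7 (mod 11)
  r_1 = 84 (mod 121)
  r_2 = 931 (mod 1331)
Final: r_2 = 931, and one checks f(r_2) ≡ 0 mod 11^3.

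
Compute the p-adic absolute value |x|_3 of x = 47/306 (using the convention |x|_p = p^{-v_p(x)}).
|47/306|_3 = 9

Step 1 — compute v_3(x) by factoring powers of 3 out of the numerator and denominator: v_3(47/306) = -2. Step 2 — apply |x|_p = p^{-v_p(x)} = 3^{2} = 9.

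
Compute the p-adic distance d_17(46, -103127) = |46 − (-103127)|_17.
d_17(46, -103127) = 1/4913

Step 1 — x − y = 46 − (-103127) = 103173. Step 2 — v_17(103173) = 3 (factor: 103173 = (17^3 · 21); the sign does not affect v_p). Step 3 — |x − y|_17 = 17^{-3} = 1/4913.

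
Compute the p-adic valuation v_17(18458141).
v_17(18458141) = 5

v_17(n) is the largest exponent k such that 17^k divides n. Factor out: 18458141 = 17^5 · 13. (Sign doesn't affect v_p.) So v_17(18458141) = 5.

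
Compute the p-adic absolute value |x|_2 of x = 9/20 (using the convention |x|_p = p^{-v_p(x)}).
|9/20|_2 = 4

Step 1 — compute v_2(x) by factoring powers of 2 out of the numerator and denominator: v_2(9/20) = -2. Step 2 — apply |x|_p = p^{-v_p(x)} = 2^{2} = 4.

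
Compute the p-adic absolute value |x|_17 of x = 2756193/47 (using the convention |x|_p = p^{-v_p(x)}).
|2756193/47|_17 = 1/83521

Step 1 — compute v_17(x) by factoring powers of 17 out of the numerator and denominator: v_17(2756193/47) = 4. Step 2 — apply |x|_p = p^{-v_p(x)} = 17^{-4} = 1/83521.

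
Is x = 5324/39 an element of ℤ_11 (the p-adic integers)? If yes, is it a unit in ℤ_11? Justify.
x ∈ ℤ_11 but not a unit; v_11(x) = 3 > 0

ℤ_11 = {x ∈ ℚ_11 : v_11(x) ≥ 0} and ℤ_11^× = {x ∈ ℤ_11 : v_11(x) = 0}. Here v_11(5324/39) = v_11(num) − v_11(den) = 3; compare against these criteria.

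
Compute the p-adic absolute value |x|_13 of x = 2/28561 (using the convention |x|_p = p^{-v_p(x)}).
|2/28561|_13 = 28561

Step 1 — compute v_13(x) by factoring powers of 13 out of the numerator and denominator: v_13(2/28561) = -4. Step 2 — apply |x|_p = p^{-v_p(x)} = 13^{4} = 28561.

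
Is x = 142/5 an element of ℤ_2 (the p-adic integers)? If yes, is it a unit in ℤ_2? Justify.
x ∈ ℤ_2 but not a unit; v_2(x) = 1 > 0

ℤ_2 = {x ∈ ℚ_2 : v_2(x) ≥ 0} and ℤ_2^× = {x ∈ ℤ_2 : v_2(x) = 0}. Here v_2(142/5) = v_2(num) − v_2(den) = 1; compare against these criteria.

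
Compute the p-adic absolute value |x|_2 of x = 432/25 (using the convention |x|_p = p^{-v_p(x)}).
|432/25|_2 = 1/16

Step 1 — compute v_2(x) by factoring powers of 2 out of the numerator and denominator: v_2(432/25) = 4. Step 2 — apply |x|_p = p^{-v_p(x)} = 2^{-4} = 1/16.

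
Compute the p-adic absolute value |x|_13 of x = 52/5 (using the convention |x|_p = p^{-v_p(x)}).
|52/5|_13 = 1/13

Step 1 — compute v_13(x) by factoring powers of 13 out of the numerator and denominator: v_13(52/5) = 1. Step 2 — apply |x|_p = p^{-v_p(x)} = 13^{-1} = 1/13.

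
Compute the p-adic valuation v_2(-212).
v_2(-212) = 2

v_2(n) is the largest exponent k such that 2^k divides n. Factor out: -212 = -2^2 · 53. (Sign doesn't affect v_p.) So v_2(-212) = 2.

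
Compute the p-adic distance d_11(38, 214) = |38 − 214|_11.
d_11(38, 214) = 1/11

Step 1 — x − y = 38 − 214 = -176. Step 2 — v_11(-176) = 1 (factor: -176 = −(11^1 · 16); the sign does not affect v_p). Step 3 — |x − y|_11 = 11^{-1} = 1/11.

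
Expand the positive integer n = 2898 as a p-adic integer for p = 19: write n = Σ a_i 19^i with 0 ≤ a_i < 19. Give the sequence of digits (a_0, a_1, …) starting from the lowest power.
(a_0, a_1, …) = (10, 0, 8)

Repeated division by 19 gives the digits low-to-high: 2898 = 10 + 8·19^2. Digit sequence: (10, 0, 8).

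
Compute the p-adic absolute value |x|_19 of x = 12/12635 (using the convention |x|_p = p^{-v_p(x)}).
|12/12635|_19 = 361

Step 1 — compute v_19(x) by factoring powers of 19 out of the numerator and denominator: v_19(12/12635) = -2. Step 2 — apply |x|_p = p^{-v_p(x)} = 19^{2} = 361.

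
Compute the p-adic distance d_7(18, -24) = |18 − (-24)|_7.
d_7(18, -24) = 1/7

Step 1 — x − y = 18 − (-24) = 42. Step 2 — v_7(42) = 1 (factor: 42 = (7^1 · 6); the sign does not affect v_p). Step 3 — |x − y|_7 = 7^{-1} = 1/7.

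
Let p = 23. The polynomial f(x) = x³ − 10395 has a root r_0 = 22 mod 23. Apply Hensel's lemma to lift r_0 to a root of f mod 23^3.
r_2 = 8578 (mod 12167)

Hensel: r_{i+1} = r_i − f(r_i)/f′(r_i) mod 23^{i+2}, where f′(x) = 3x². Iterate:
  r_0 = 22 (mod 23)
  r_1 = 114 (mod 529)
  r_2 = 8578 (mod 12167)
Final: r = 8578 with f(r) ≡ 0 mod 23^3.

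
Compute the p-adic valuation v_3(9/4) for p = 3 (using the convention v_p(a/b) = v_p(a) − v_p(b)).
v_3(9/4) = 2

Factor powers of 3 from the numerator and denominator of the reduced fraction: 9 = 3^2 · 1 and 4 = 3^0 · 4. Apply v_p(a/b) = v_p(a) − v_p(b): v_3(9/4) = 2 − 0 = 2.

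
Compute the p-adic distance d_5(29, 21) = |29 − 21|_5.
d_5(29, 21) = 1

Step 1 — x − y = 29 − 21 = 8. Step 2 — v_5(8) = 0 (factor: 8 = (5^0 · 8); the sign does not affect v_p). Step 3 — |x − y|_5 = 5^{0} = 1.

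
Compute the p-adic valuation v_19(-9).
v_19(-9) = 0

v_19(n) is the largest exponent k such that 19^k divides n. Factor out: -9 = -19^0 · 9. (Sign doesn't affect v_p.) So v_19(-9) = 0.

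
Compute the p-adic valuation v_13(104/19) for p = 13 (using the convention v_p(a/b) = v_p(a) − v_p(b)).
v_13(104/19) = 1

Factor powers of 13 from the numerator and denominator of the reduced fraction: 104 = 13^1 · 8 and 19 = 13^0 · 19. Apply v_p(a/b) = v_p(a) − v_p(b): v_13(104/19) = 1 − 0 = 1.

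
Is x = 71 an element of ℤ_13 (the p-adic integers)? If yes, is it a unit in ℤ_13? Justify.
x ∈ ℤ_13^× (unit); v_13(x) = 0

ℤ_13 = {x ∈ ℚ_13 : v_13(x) ≥ 0} and ℤ_13^× = {x ∈ ℤ_13 : v_13(x) = 0}. Here v_13(71) = v_13(num) − v_13(den) = 0; compare against these criteria.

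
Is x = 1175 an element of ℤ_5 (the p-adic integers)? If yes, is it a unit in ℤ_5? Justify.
x ∈ ℤ_5 but not a unit; v_5(x) = 2 > 0

ℤ_5 = {x ∈ ℚ_5 : v_5(x) ≥ 0} and ℤ_5^× = {x ∈ ℤ_5 : v_5(x) = 0}. Here v_5(1175) = v_5(num) − v_5(den) = 2; compare against these criteria.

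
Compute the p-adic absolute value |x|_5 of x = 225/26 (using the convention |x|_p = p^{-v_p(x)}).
|225/26|_5 = 1/25

Step 1 — compute v_5(x) by factoring powers of 5 out of the numerator and denominator: v_5(225/26) = 2. Step 2 — apply |x|_p = p^{-v_p(x)} = 5^{-2} = 1/25.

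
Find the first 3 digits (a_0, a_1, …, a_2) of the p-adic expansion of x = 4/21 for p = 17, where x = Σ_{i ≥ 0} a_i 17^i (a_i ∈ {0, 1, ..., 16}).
(a_0, …, a_2) = (1, 4, 3)

v_17(4/21) = 0 (numerator and denominator both coprime to 17), so x ∈ ℤ_17^×. Compute digits iteratively via a_i = x_i mod 17, x_{i+1} = (x_i − a_i)/17, with x_0 = x:
  x_0 = 4/21;  a_0 = 1;  x_1 = (x_0 − 1)/17 = -1/21
  x_1 = -1/21;  a_1 = 4;  x_2 = (x_1 − 4)/17 = -5/21
  x_2 = -5/21;  a_2 = 3;  x_3 = (x_2 − 3)/17 = -4/21
Digits: (1, 4, 3).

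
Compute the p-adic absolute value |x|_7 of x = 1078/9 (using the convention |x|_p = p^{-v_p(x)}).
|1078/9|_7 = 1/49

Step 1 — compute v_7(x) by factoring powers of 7 out of the numerator and denominator: v_7(1078/9) = 2. Step 2 — apply |x|_p = p^{-v_p(x)} = 7^{-2} = 1/49.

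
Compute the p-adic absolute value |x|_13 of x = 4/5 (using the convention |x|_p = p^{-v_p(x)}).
|4/5|_13 = 1

Step 1 — compute v_13(x) by factoring powers of 13 out of the numerator and denominator: v_13(4/5) = 0. Step 2 — apply |x|_p = p^{-v_p(x)} = 13^{0} = 1.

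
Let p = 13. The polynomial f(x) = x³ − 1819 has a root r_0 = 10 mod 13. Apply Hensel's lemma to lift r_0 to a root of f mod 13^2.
r_1 = 153 (mod 169)

Hensel: r_{i+1} = r_i − f(r_i)/f′(r_i) mod 13^{i+2}, where f′(x) = 3x². Iterate:
  r_0 = 10 (mod 13)
  r_1 = 153 (mod 169)
Final: r = 153 with f(r) ≡ 0 mod 13^2.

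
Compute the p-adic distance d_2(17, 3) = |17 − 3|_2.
d_2(17, 3) = 1/2

Step 1 — x − y = 17 − 3 = 14. Step 2 — v_2(14) = 1 (factor: 14 = (2^1 · 7); the sign does not affect v_p). Step 3 — |x − y|_2 = 2^{-1} = 1/2.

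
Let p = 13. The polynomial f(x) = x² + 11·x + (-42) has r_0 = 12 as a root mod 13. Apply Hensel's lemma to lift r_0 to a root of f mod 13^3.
r_2 = 2183 (mod 2197)

Hensel: r_{i+1} = r_i − f(r_i)·(f′(r_i))^{-1} mod 13^{i+2}, f′(x) = 2x + 11. Iterate:
  r_0 = 12 (mod 13)
  r_1 = 155 (mod 169)
  r_2 = 2183 (mod 2197)
Final: r = 2183 satisfies f(r) ≡ 0 mod 13^3.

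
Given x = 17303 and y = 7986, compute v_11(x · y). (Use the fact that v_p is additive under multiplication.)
v_11(138181758) = 6

v_p(x) = 3 (factor: 17303 = 11^3 · 13); v_p(y) = 3 (factor: 7986 = 11^3 · 6). Additivity: v_p(xy) = v_p(x) + v_p(y) = 3 + 3 = 6. (Direct check: xy = 138181758 = 11^6 · (78).)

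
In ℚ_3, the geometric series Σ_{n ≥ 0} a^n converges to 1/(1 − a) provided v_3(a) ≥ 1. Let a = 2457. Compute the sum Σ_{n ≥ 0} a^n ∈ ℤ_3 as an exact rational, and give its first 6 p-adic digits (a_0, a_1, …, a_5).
Σ a^n = 1/(1 − a) = -1/2456;  first 6 digits = (1, 0, 0, 1, 0, 1)

v_3(a) = 3 ≥ 1, so the series converges in ℤ_3 to 1/(1 − a) = 1/(1 − 2457) = -1/2456. Expand this rational in ℤ_3: compute digits iteratively via d_i = x_i mod 3, x_{i+1} = (x_i − d_i)/3. The first 6 digits are (1, 0, 0, 1, 0, 1).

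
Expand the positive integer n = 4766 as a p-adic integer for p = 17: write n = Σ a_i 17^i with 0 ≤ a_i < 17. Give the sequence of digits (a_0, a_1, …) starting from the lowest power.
(a_0, a_1, …) = (6, 8, 16)

Repeated division by 17 gives the digits low-to-high: 4766 = 6 + 8·17^1 + 16·17^2. Digit sequence: (6, 8, 16).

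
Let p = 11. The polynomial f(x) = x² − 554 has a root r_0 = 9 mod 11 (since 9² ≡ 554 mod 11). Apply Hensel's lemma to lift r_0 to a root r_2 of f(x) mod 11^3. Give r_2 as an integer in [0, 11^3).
r_2 = 1010 (mod 1331)

Hensel's recurrence: r_{i+1} = r_i − f(r_i)·(f′(r_i))^{-1} mod 11^{i+2}, with f′(x) = 2x. Iterate:
  r_0 = 9 (mod 11)
  r_1 = 42 (mod 121)
  r_2 = 1010 (mod 1331)
Final: r_2 = 1010, and one checks f(r_2) ≡ 0 mod 11^3.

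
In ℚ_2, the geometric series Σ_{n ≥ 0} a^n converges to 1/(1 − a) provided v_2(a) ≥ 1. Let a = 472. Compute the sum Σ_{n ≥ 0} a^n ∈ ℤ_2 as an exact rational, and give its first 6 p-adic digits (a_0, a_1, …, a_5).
Σ a^n = 1/(1 − a) = -1/471;  first 6 digits = (1, 0, 0, 1, 1, 0)

v_2(a) = 3 ≥ 1, so the series converges in ℤ_2 to 1/(1 − a) = 1/(1 − 472) = -1/471. Expand this rational in ℤ_2: compute digits iteratively via d_i = x_i mod 2, x_{i+1} = (x_i − d_i)/2. The first 6 digits are (1, 0, 0, 1, 1, 0).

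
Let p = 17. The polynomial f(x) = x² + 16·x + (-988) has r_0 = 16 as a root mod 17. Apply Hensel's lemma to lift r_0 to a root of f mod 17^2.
r_1 = 50 (mod 289)

Hensel: r_{i+1} = r_i − f(r_i)·(f′(r_i))^{-1} mod 17^{i+2}, f′(x) = 2x + 16. Iterate:
  r_0 = 16 (mod 17)
  r_1 = 50 (mod 289)
Final: r = 50 satisfies f(r) ≡ 0 mod 17^2.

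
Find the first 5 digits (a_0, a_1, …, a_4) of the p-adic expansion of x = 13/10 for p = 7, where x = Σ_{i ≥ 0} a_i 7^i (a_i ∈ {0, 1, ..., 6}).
(a_0, …, a_4) = (2, 2, 6, 4, 0)

v_7(13/10) = 0 (numerator and denominator both coprime to 7), so x ∈ ℤ_7^×. Compute digits iteratively via a_i = x_i mod 7, x_{i+1} = (x_i − a_i)/7, with x_0 = x:
  x_0 = 13/10;  a_0 = 2;  x_1 = (x_0 − 2)/7 = -1/10
  x_1 = -1/10;  a_1 = 2;  x_2 = (x_1 − 2)/7 = -3/10
  x_2 = -3/10;  a_2 = 6;  x_3 = (x_2 − 6)/7 = -9/10
  x_3 = -9/10;  a_3 = 4;  x_4 = (x_3 − 4)/7 = -7/10
  x_4 = -7/10;  a_4 = 0;  x_5 = (x_4 − 0)/7 = -1/10
Digits: (2, 2, 6, 4, 0).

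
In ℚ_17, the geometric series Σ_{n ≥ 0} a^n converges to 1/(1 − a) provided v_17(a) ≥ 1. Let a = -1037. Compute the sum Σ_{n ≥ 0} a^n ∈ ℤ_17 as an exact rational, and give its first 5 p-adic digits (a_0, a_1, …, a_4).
Σ a^n = 1/(1 − a) = 1/1038;  first 5 digits = (1, 7, 11, 0, 10)

v_17(a) = 1 ≥ 1, so the series converges in ℤ_17 to 1/(1 − a) = 1/(1 − (-1037)) = 1/1038. Expand this rational in ℤ_17: compute digits iteratively via d_i = x_i mod 17, x_{i+1} = (x_i − d_i)/17. The first 5 digits are (1, 7, 11, 0, 10).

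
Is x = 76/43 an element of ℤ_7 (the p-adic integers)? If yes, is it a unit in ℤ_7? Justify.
x ∈ ℤ_7^× (unit); v_7(x) = 0

ℤ_7 = {x ∈ ℚ_7 : v_7(x) ≥ 0} and ℤ_7^× = {x ∈ ℤ_7 : v_7(x) = 0}. Here v_7(76/43) = v_7(num) − v_7(den) = 0; compare against these criteria.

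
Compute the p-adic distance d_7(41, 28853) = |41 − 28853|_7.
d_7(41, 28853) = 1/2401

Step 1 — x − y = 41 − 28853 = -28812. Step 2 — v_7(-28812) = 4 (factor: -28812 = −(7^4 · 12); the sign does not affect v_p). Step 3 — |x − y|_7 = 7^{-4} = 1/2401.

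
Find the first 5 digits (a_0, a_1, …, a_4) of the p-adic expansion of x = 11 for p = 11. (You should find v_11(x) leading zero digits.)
(a_0, …, a_4) = (0, 1, 0, 0, 0)

v_11(11) = 1, so a_0 = ... = a_0 = 0. Factor out: x = 11^1 · u with u = 1 a unit in ℤ_11. Expand u iteratively via a_{v+i} = u_i mod 11, u_{i+1} = (u_i − a_{v+i})/11:
  u_0 = 1;  a_1 = 1;  u_1 = (u_0 − 1)/11 = 0
  u_1 = 0;  a_2 = 0;  u_2 = (u_1 − 0)/11 = 0
  u_2 = 0;  a_3 = 0;  u_3 = (u_2 − 0)/11 = 0
  u_3 = 0;  a_4 = 0;  u_4 = (u_3 − 0)/11 = 0
Digits: (0, 1, 0, 0, 0).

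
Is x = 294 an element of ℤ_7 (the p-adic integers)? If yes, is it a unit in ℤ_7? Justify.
x ∈ ℤ_7 but not a unit; v_7(x) = 2 > 0

ℤ_7 = {x ∈ ℚ_7 : v_7(x) ≥ 0} and ℤ_7^× = {x ∈ ℤ_7 : v_7(x) = 0}. Here v_7(294) = v_7(num) − v_7(den) = 2; compare against these criteria.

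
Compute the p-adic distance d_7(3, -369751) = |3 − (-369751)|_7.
d_7(3, -369751) = 1/16807

Step 1 — x − y = 3 − (-369751) = 369754. Step 2 — v_7(369754) = 5 (factor: 369754 = (7^5 · 22); the sign does not affect v_p). Step 3 — |x − y|_7 = 7^{-5} = 1/16807.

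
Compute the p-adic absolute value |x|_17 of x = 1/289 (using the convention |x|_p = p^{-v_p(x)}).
|1/289|_17 = 289

Step 1 — compute v_17(x) by factoring powers of 17 out of the numerator and denominator: v_17(1/289) = -2. Step 2 — apply |x|_p = p^{-v_p(x)} = 17^{2} = 289.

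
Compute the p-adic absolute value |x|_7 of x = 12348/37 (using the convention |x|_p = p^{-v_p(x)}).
|12348/37|_7 = 1/343

Step 1 — compute v_7(x) by factoring powers of 7 out of the numerator and denominator: v_7(12348/37) = 3. Step 2 — apply |x|_p = p^{-v_p(x)} = 7^{-3} = 1/343.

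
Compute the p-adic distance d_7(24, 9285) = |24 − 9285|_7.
d_7(24, 9285) = 1/343

Step 1 — x − y = 24 − 9285 = -9261. Step 2 — v_7(-9261) = 3 (factor: -9261 = −(7^3 · 27); the sign does not affect v_p). Step 3 — |x − y|_7 = 7^{-3} = 1/343.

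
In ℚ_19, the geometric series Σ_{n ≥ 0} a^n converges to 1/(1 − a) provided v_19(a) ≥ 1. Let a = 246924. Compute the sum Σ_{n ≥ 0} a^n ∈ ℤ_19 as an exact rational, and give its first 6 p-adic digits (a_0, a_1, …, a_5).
Σ a^n = 1/(1 − a) = -1/246923;  first 6 digits = (1, 0, 0, 17, 1, 0)

v_19(a) = 3 ≥ 1, so the series converges in ℤ_19 to 1/(1 − a) = 1/(1 − 246924) = -1/246923. Expand this rational in ℤ_19: compute digits iteratively via d_i = x_i mod 19, x_{i+1} = (x_i − d_i)/19. The first 6 digits are (1, 0, 0, 17, 1, 0).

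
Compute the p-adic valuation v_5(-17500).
v_5(-17500) = 4

v_5(n) is the largest exponent k such that 5^k divides n. Factor out: -17500 = -5^4 · 28. (Sign doesn't affect v_p.) So v_5(-17500) = 4.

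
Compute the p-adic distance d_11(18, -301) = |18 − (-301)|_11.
d_11(18, -301) = 1/11

Step 1 — x − y = 18 − (-301) = 319. Step 2 — v_11(319) = 1 (factor: 319 = (11^1 · 29); the sign does not affect v_p). Step 3 — |x − y|_11 = 11^{-1} = 1/11.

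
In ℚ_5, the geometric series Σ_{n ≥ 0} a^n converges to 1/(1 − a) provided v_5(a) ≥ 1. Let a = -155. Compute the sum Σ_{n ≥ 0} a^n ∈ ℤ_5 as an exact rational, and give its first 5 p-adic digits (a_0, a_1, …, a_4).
Σ a^n = 1/(1 − a) = 1/156;  first 5 digits = (1, 4, 4, 4, 0)

v_5(a) = 1 ≥ 1, so the series converges in ℤ_5 to 1/(1 − a) = 1/(1 − (-155)) = 1/156. Expand this rational in ℤ_5: compute digits iteratively via d_i = x_i mod 5, x_{i+1} = (x_i − d_i)/5. The first 5 digits are (1, 4, 4, 4, 0).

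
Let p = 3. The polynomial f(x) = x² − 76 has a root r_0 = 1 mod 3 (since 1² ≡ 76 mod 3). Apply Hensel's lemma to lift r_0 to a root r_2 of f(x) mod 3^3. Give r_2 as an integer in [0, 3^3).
r_2 = 7 (mod 27)

Hensel's recurrence: r_{i+1} = r_i − f(r_i)·(f′(r_i))^{-1} mod 3^{i+2}, with f′(x) = 2x. Iterate:
  r_0 = 1 (mod 3)
  r_1 = 7 (mod 9)
  r_2 = 7 (mod 27)
Final: r_2 = 7, and one checks f(r_2) ≡ 0 mod 3^3.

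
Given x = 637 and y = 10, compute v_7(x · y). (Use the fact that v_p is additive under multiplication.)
v_7(6370) = 2

v_p(x) = 2 (factor: 637 = 7^2 · 13); v_p(y) = 0 (factor: 10 = 7^0 · 10). Additivity: v_p(xy) = v_p(x) + v_p(y) = 2 + 0 = 2. (Direct check: xy = 6370 = 7^2 · (130).)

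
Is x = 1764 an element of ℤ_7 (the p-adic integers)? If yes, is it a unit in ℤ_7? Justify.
x ∈ ℤ_7 but not a unit; v_7(x) = 2 > 0

ℤ_7 = {x ∈ ℚ_7 : v_7(x) ≥ 0} and ℤ_7^× = {x ∈ ℤ_7 : v_7(x) = 0}. Here v_7(1764) = v_7(num) − v_7(den) = 2; compare against these criteria.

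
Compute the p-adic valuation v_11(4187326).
v_11(4187326) = 5

v_11(n) is the largest exponent k such that 11^k divides n. Factor out: 4187326 = 11^5 · 26. (Sign doesn't affect v_p.) So v_11(4187326) = 5.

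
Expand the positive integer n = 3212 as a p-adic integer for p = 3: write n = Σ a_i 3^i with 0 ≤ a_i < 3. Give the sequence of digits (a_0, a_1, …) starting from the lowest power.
(a_0, a_1, …) = (2, 2, 2, 1, 0, 1, 1, 1)

Repeated division by 3 gives the digits low-to-high: 3212 = 2 + 2·3^1 + 2·3^2 + 1·3^3 + 1·3^5 + 1·3^6 + 1·3^7. Digit sequence: (2, 2, 2, 1, 0, 1, 1, 1).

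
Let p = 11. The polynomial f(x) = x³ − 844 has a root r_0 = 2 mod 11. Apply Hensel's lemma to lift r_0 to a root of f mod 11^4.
r_3 = 1564 (mod 14641)

Hensel: r_{i+1} = r_i − f(r_i)/f′(r_i) mod 11^{i+2}, where f′(x) = 3x². Iterate:
  r_0 = 2 (mod 11)
  r_1 = 112 (mod 121)
  r_2 = 233 (mod 1331)
  r_3 = 1564 (mod 14641)
Final: r = 1564 with f(r) ≡ 0 mod 11^4.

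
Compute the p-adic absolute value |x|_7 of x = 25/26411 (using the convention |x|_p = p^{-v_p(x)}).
|25/26411|_7 = 2401

Step 1 — compute v_7(x) by factoring powers of 7 out of the numerator and denominator: v_7(25/26411) = -4. Step 2 — apply |x|_p = p^{-v_p(x)} = 7^{4} = 2401.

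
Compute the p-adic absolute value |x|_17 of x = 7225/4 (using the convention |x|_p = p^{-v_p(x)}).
|7225/4|_17 = 1/289

Step 1 — compute v_17(x) by factoring powers of 17 out of the numerator and denominator: v_17(7225/4) = 2. Step 2 — apply |x|_p = p^{-v_p(x)} = 17^{-2} = 1/289.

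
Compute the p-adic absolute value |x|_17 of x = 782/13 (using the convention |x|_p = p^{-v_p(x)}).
|782/13|_17 = 1/17

Step 1 — compute v_17(x) by factoring powers of 17 out of the numerator and denominator: v_17(782/13) = 1. Step 2 — apply |x|_p = p^{-v_p(x)} = 17^{-1} = 1/17.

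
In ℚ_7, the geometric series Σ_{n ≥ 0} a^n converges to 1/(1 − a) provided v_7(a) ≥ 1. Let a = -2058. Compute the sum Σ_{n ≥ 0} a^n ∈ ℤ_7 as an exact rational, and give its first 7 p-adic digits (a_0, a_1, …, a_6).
Σ a^n = 1/(1 − a) = 1/2059;  first 7 digits = (1, 0, 0, 1, 6, 6, 0)

v_7(a) = 3 ≥ 1, so the series converges in ℤ_7 to 1/(1 − a) = 1/(1 − (-2058)) = 1/2059. Expand this rational in ℤ_7: compute digits iteratively via d_i = x_i mod 7, x_{i+1} = (x_i − d_i)/7. The first 7 digits are (1, 0, 0, 1, 6, 6, 0).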